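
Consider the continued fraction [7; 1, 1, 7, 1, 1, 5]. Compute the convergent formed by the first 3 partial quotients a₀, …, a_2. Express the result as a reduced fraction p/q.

a_0 = 7: 7/1
a_1 = 1: 8/1
a_2 = 1: 15/2

15/2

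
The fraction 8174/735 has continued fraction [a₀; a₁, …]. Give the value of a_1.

8

8174 = 11·735 + 89, so a_0 = 11
735 = 8·89 + 23, so a_1 = 8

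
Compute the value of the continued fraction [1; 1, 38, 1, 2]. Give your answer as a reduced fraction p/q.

a_0 = 1: 1/1
a_1 = 1: 2/1
a_2 = 38: 77/39
a_3 = 1: 79/40
a_4 = 2: 235/119

235/119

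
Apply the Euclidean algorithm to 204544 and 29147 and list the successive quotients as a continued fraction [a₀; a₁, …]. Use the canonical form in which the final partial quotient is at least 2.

Run the Euclidean algorithm, recording each quotient:
204544 ÷ 29147 → quotient 7, remainder 515
29147 ÷ 515 → quotient 56, remainder 307
515 ÷ 307 → quotient 1, remainder 208
307 ÷ 208 → quotient 1, remainder 99
208 ÷ 99 → quotient 2, remainder 10
99 ÷ 10 → quotient 9, remainder 9
10 ÷ 9 → quotient 1, remainder 1
9 ÷ 1 → quotient 9, remainder 0

[7; 56, 1, 1, 2, 9, 1, 9]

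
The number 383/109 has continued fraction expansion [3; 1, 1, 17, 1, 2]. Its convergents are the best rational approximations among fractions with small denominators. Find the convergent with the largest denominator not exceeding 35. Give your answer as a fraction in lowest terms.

123/35

a_0 = 3: 3/1  (≤ bound)
a_1 = 1: 4/1  (≤ bound)
a_2 = 1: 7/2  (≤ bound)
a_3 = 17: 123/35  (≤ bound)
a_4 = 1: 130/37  (> 35, stop)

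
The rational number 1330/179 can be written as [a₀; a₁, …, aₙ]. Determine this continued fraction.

[7; 2, 3, 12, 2]

⌊1330/179⌋ = 7, remainder 77
⌊179/77⌋ = 2, remainder 25
⌊77/25⌋ = 3, remainder 2
⌊25/2⌋ = 12, remainder 1
⌊2/1⌋ = 2, remainder 0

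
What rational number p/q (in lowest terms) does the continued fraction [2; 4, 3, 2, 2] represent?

Build up convergents one term at a time:
a_0 = 2: 2/1
a_1 = 4: 9/4
a_2 = 3: 29/13
a_3 = 2: 67/30
a_4 = 2: 163/73

163/73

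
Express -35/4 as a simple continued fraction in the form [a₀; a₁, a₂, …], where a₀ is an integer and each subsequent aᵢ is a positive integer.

-35 ÷ 4 → quotient -9, remainder 1
4 ÷ 1 → quotient 4, remainder 0

[-9; 4]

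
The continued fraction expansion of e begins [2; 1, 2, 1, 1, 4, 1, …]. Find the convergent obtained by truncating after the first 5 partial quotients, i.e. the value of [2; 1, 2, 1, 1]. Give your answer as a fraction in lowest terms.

Use the convergent recurrence hₖ = aₖ·hₖ₋₁ + hₖ₋₂ (and likewise for the denominators kₖ):
a_0 = 2: 2/1
a_1 = 1: 3/1
a_2 = 2: 8/3
a_3 = 1: 11/4
a_4 = 1: 19/7

19/7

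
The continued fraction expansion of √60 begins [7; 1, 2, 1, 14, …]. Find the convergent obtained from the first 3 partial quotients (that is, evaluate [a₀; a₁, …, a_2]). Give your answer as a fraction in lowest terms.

23/3

Use the convergent recurrence hₖ = aₖ·hₖ₋₁ + hₖ₋₂ (and likewise for the denominators kₖ):
a_0 = 7: 7/1
a_1 = 1: 8/1
a_2 = 2: 23/3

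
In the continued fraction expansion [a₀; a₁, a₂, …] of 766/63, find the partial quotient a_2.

Apply division with remainder until the remainder is 0:
⌊766/63⌋ = 12, remainder 10
⌊63/10⌋ = 6, remainder 3
⌊10/3⌋ = 3, remainder 1

3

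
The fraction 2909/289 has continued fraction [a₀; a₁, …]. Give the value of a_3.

2909 ÷ 289 → quotient 10, remainder 19
289 ÷ 19 → quotient 15, remainder 4
19 ÷ 4 → quotient 4, remainder 3
4 ÷ 3 → quotient 1, remainder 1

1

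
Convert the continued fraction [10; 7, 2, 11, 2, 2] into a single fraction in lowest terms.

9019/890

Start with 2.
2 + 1/(2/1) = 2 + 1/2 = 5/2
11 + 1/(5/2) = 11 + 2/5 = 57/5
2 + 1/(57/5) = 2 + 5/57 = 119/57
7 + 1/(119/57) = 7 + 57/119 = 890/119
10 + 1/(890/119) = 10 + 119/890 = 9019/890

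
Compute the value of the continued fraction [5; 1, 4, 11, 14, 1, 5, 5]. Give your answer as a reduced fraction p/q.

150399/25915

a_0 = 5: 5/1
a_1 = 1: 6/1
a_2 = 4: 29/5
a_3 = 11: 325/56
a_4 = 14: 4579/789
a_5 = 1: 4904/845
a_6 = 5: 29099/5014
a_7 = 5: 150399/25915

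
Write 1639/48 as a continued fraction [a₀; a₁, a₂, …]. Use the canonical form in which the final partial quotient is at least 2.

1639 ÷ 48 → quotient 34, remainder 7
48 ÷ 7 → quotient 6, remainder 6
7 ÷ 6 → quotient 1, remainder 1
6 ÷ 1 → quotient 6, remainder 0

[34; 6, 1, 6]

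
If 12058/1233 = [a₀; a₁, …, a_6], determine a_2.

Apply division with remainder until the remainder is 0:
12058 ÷ 1233 → quotient 9, remainder 961
1233 ÷ 961 → quotient 1, remainder 272
961 ÷ 272 → quotient 3, remainder 145

3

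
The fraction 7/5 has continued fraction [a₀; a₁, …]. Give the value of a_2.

2

Run the Euclidean algorithm, recording each quotient:
7 ÷ 5 → quotient 1, remainder 2
5 ÷ 2 → quotient 2, remainder 1
2 ÷ 1 → quotient 2, remainder 0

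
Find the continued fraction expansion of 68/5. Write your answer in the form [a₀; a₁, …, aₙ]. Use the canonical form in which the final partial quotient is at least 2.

[13; 1, 1, 2]

Apply division with remainder until the remainder is 0:
68 = 13·5 + 3, so a_0 = 13
5 = 1·3 + 2, so a_1 = 1
3 = 1·2 + 1, so a_2 = 1
2 = 2·1 + 0, so a_3 = 2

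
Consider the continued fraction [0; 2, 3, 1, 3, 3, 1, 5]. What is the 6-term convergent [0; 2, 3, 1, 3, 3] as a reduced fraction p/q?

Collapse the nested fraction from the inside out:
Start with 3.
3 + 1/(3/1) = 3 + 1/3 = 10/3
1 + 1/(10/3) = 1 + 3/10 = 13/10
3 + 1/(13/10) = 3 + 10/13 = 49/13
2 + 1/(49/13) = 2 + 13/49 = 111/49
0 + 1/(111/49) = 0 + 49/111 = 49/111

49/111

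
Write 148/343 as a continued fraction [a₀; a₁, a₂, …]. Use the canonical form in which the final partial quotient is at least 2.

⌊148/343⌋ = 0, remainder 148
⌊343/148⌋ = 2, remainder 47
⌊148/47⌋ = 3, remainder 7
⌊47/7⌋ = 6, remainder 5
⌊7/5⌋ = 1, remainder 2
⌊5/2⌋ = 2, remainder 1
⌊2/1⌋ = 2, remainder 0

[0; 2, 3, 6, 1, 2, 2]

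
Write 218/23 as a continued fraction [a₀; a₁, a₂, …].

[9; 2, 11]

218 ÷ 23 → quotient 9, remainder 11
23 ÷ 11 → quotient 2, remainder 1
11 ÷ 1 → quotient 11, remainder 0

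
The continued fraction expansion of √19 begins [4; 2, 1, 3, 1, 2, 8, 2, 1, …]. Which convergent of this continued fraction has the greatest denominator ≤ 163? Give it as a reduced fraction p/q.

170/39

a_0 = 4: 4/1  (≤ bound)
a_1 = 2: 9/2  (≤ bound)
a_2 = 1: 13/3  (≤ bound)
a_3 = 3: 48/11  (≤ bound)
a_4 = 1: 61/14  (≤ bound)
a_5 = 2: 170/39  (≤ bound)
a_6 = 8: 1421/326  (> 163, stop)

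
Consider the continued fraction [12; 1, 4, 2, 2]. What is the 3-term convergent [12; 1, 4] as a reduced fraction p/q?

Start with 4.
1 + 1/(4/1) = 1 + 1/4 = 5/4
12 + 1/(5/4) = 12 + 4/5 = 64/5

64/5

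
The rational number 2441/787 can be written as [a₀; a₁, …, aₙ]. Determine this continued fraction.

2441 = 3·787 + 80, so a_0 = 3
787 = 9·80 + 67, so a_1 = 9
80 = 1·67 + 13, so a_2 = 1
67 = 5·13 + 2, so a_3 = 5
13 = 6·2 + 1, so a_4 = 6
2 = 2·1 + 0, so a_5 = 2

[3; 9, 1, 5, 6, 2]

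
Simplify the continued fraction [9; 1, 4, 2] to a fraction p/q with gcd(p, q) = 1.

Compute successive convergents:
a_0 = 9: 9/1
a_1 = 1: 10/1
a_2 = 4: 49/5
a_3 = 2: 108/11

108/11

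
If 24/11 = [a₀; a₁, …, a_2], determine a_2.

2

24 = 2·11 + 2, so a_0 = 2
11 = 5·2 + 1, so a_1 = 5
2 = 2·1 + 0, so a_2 = 2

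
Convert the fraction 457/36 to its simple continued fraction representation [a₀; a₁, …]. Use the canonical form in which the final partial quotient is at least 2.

Run the Euclidean algorithm, recording each quotient:
457 = 12·36 + 25, so a_0 = 12
36 = 1·25 + 11, so a_1 = 1
25 = 2·11 + 3, so a_2 = 2
11 = 3·3 + 2, so a_3 = 3
3 = 1·2 + 1, so a_4 = 1
2 = 2·1 + 0, so a_5 = 2

[12; 1, 2, 3, 1, 2]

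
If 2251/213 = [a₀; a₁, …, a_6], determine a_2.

1

Repeatedly divide and take the remainder:
2251 = 10·213 + 121, so a_0 = 10
213 = 1·121 + 92, so a_1 = 1
121 = 1·92 + 29, so a_2 = 1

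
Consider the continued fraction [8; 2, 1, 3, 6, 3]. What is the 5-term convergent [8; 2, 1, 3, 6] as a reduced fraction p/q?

a_0 = 8: 8/1
a_1 = 2: 17/2
a_2 = 1: 25/3
a_3 = 3: 92/11
a_4 = 6: 577/69

577/69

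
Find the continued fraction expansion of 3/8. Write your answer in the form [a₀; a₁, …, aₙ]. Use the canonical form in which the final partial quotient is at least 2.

[0; 2, 1, 2]

3 = 0·8 + 3, so a_0 = 0
8 = 2·3 + 2, so a_1 = 2
3 = 1·2 + 1, so a_2 = 1
2 = 2·1 + 0, so a_3 = 2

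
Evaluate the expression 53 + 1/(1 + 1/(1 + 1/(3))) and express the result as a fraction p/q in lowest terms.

Build up convergents one term at a time:
a_0 = 53: 53/1
a_1 = 1: 54/1
a_2 = 1: 107/2
a_3 = 3: 375/7

375/7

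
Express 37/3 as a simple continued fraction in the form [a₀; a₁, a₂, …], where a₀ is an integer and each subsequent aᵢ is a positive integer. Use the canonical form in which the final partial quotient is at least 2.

[12; 3]

37 = 12·3 + 1, so a_0 = 12
3 = 3·1 + 0, so a_1 = 3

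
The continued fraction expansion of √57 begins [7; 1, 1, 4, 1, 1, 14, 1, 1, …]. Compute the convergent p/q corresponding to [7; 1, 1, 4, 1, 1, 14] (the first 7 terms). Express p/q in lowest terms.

2197/291

Starting at the tail and folding back:
Start with 14.
1 + 1/(14/1) = 1 + 1/14 = 15/14
1 + 1/(15/14) = 1 + 14/15 = 29/15
4 + 1/(29/15) = 4 + 15/29 = 131/29
1 + 1/(131/29) = 1 + 29/131 = 160/131
1 + 1/(160/131) = 1 + 131/160 = 291/160
7 + 1/(291/160) = 7 + 160/291 = 2197/291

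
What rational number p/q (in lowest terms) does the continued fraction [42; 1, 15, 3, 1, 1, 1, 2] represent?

a_0 = 42: 42/1
a_1 = 1: 43/1
a_2 = 15: 687/16
a_3 = 3: 2104/49
a_4 = 1: 2791/65
a_5 = 1: 4895/114
a_6 = 1: 7686/179
a_7 = 2: 20267/472

20267/472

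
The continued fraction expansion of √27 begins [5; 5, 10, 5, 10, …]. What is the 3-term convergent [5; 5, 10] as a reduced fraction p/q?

265/51

Collapse the nested fraction from the inside out:
Start with 10.
5 + 1/(10/1) = 5 + 1/10 = 51/10
5 + 1/(51/10) = 5 + 10/51 = 265/51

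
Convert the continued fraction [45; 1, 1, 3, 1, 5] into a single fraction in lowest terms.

a_0 = 45: 45/1
a_1 = 1: 46/1
a_2 = 1: 91/2
a_3 = 3: 319/7
a_4 = 1: 410/9
a_5 = 5: 2369/52

2369/52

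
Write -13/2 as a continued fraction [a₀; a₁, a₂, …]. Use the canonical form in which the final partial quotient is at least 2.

-13 ÷ 2 → quotient -7, remainder 1
2 ÷ 1 → quotient 2, remainder 0

[-7; 2]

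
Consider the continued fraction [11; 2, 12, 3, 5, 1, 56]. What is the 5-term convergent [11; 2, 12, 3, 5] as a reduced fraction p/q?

Starting at the tail and folding back:
Start with 5.
3 + 1/(5/1) = 3 + 1/5 = 16/5
12 + 1/(16/5) = 12 + 5/16 = 197/16
2 + 1/(197/16) = 2 + 16/197 = 410/197
11 + 1/(410/197) = 11 + 197/410 = 4707/410

4707/410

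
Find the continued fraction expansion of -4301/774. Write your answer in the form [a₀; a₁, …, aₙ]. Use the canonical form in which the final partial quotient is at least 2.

Run the Euclidean algorithm, recording each quotient:
-4301 ÷ 774 → quotient -6, remainder 343
774 ÷ 343 → quotient 2, remainder 88
343 ÷ 88 → quotient 3, remainder 79
88 ÷ 79 → quotient 1, remainder 9
79 ÷ 9 → quotient 8, remainder 7
9 ÷ 7 → quotient 1, remainder 2
7 ÷ 2 → quotient 3, remainder 1
2 ÷ 1 → quotient 2, remainder 0

[-6; 2, 3, 1, 8, 1, 3, 2]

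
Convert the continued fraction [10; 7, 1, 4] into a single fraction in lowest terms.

395/39

Build up convergents one term at a time:
a_0 = 10: 10/1
a_1 = 7: 71/7
a_2 = 1: 81/8
a_3 = 4: 395/39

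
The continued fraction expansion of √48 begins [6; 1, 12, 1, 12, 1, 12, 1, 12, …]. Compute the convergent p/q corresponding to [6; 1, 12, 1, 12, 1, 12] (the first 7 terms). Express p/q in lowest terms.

Start with 12.
1 + 1/(12/1) = 1 + 1/12 = 13/12
12 + 1/(13/12) = 12 + 12/13 = 168/13
1 + 1/(168/13) = 1 + 13/168 = 181/168
12 + 1/(181/168) = 12 + 168/181 = 2340/181
1 + 1/(2340/181) = 1 + 181/2340 = 2521/2340
6 + 1/(2521/2340) = 6 + 2340/2521 = 17466/2521

17466/2521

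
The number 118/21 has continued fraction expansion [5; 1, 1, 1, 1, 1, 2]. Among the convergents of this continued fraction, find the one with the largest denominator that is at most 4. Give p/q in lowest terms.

17/3

a_0 = 5: 5/1  (≤ bound)
a_1 = 1: 6/1  (≤ bound)
a_2 = 1: 11/2  (≤ bound)
a_3 = 1: 17/3  (≤ bound)
a_4 = 1: 28/5  (> 4, stop)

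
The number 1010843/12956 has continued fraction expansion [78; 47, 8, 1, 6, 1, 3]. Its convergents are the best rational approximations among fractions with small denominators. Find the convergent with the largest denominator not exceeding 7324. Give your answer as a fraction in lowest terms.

260981/3345

List convergents until the denominator exceeds the bound:
a_0 = 78: 78/1  (≤ bound)
a_1 = 47: 3667/47  (≤ bound)
a_2 = 8: 29414/377  (≤ bound)
a_3 = 1: 33081/424  (≤ bound)
a_4 = 6: 227900/2921  (≤ bound)
a_5 = 1: 260981/3345  (≤ bound)
a_6 = 3: 1010843/12956  (> 7324, stop)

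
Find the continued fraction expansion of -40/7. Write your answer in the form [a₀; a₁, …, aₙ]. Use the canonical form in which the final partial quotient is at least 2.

[-6; 3, 2]

-40 ÷ 7 → quotient -6, remainder 2
7 ÷ 2 → quotient 3, remainder 1
2 ÷ 1 → quotient 2, remainder 0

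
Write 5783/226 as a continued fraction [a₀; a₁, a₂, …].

[25; 1, 1, 2, 3, 13]

Run the Euclidean algorithm, recording each quotient:
⌊5783/226⌋ = 25, remainder 133
⌊226/133⌋ = 1, remainder 93
⌊133/93⌋ = 1, remainder 40
⌊93/40⌋ = 2, remainder 13
⌊40/13⌋ = 3, remainder 1
⌊13/1⌋ = 13, remainder 0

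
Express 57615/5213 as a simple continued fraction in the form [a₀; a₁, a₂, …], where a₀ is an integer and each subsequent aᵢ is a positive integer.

[11; 19, 6, 22, 2]

Repeatedly divide and take the remainder:
⌊57615/5213⌋ = 11, remainder 272
⌊5213/272⌋ = 19, remainder 45
⌊272/45⌋ = 6, remainder 2
⌊45/2⌋ = 22, remainder 1
⌊2/1⌋ = 2, remainder 0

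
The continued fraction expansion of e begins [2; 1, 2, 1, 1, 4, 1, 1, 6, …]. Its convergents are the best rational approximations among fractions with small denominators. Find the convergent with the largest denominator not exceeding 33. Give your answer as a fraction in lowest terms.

87/32

List convergents until the denominator exceeds the bound:
a_0 = 2: 2/1  (≤ bound)
a_1 = 1: 3/1  (≤ bound)
a_2 = 2: 8/3  (≤ bound)
a_3 = 1: 11/4  (≤ bound)
a_4 = 1: 19/7  (≤ bound)
a_5 = 4: 87/32  (≤ bound)
a_6 = 1: 106/39  (> 33, stop)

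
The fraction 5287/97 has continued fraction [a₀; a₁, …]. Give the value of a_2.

5287 ÷ 97 → quotient 54, remainder 49
97 ÷ 49 → quotient 1, remainder 48
49 ÷ 48 → quotient 1, remainder 1

1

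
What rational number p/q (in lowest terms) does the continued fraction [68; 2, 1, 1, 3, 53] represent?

Start with 53.
3 + 1/(53/1) = 3 + 1/53 = 160/53
1 + 1/(160/53) = 1 + 53/160 = 213/160
1 + 1/(213/160) = 1 + 160/213 = 373/213
2 + 1/(373/213) = 2 + 213/373 = 959/373
68 + 1/(959/373) = 68 + 373/959 = 65585/959

65585/959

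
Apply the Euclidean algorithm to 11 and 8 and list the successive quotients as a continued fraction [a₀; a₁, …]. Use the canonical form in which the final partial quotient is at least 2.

[1; 2, 1, 2]

Apply division with remainder until the remainder is 0:
11 = 1·8 + 3, so a_0 = 1
8 = 2·3 + 2, so a_1 = 2
3 = 1·2 + 1, so a_2 = 1
2 = 2·1 + 0, so a_3 = 2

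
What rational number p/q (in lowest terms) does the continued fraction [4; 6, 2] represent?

Start with 2.
6 + 1/(2/1) = 6 + 1/2 = 13/2
4 + 1/(13/2) = 4 + 2/13 = 54/13

54/13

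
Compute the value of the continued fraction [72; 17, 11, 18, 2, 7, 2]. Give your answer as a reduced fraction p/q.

Build up convergents one term at a time:
a_0 = 72: 72/1
a_1 = 17: 1225/17
a_2 = 11: 13547/188
a_3 = 18: 245071/3401
a_4 = 2: 503689/6990
a_5 = 7: 3770894/52331
a_6 = 2: 8045477/111652

8045477/111652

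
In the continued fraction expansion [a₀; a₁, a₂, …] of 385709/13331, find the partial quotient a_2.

13

Apply division with remainder until the remainder is 0:
385709 ÷ 13331 → quotient 28, remainder 12441
13331 ÷ 12441 → quotient 1, remainder 890
12441 ÷ 890 → quotient 13, remainder 871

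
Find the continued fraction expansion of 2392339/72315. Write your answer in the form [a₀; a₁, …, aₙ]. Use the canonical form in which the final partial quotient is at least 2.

[33; 12, 6, 44, 1, 6, 3]

2392339 ÷ 72315 → quotient 33, remainder 5944
72315 ÷ 5944 → quotient 12, remainder 987
5944 ÷ 987 → quotient 6, remainder 22
987 ÷ 22 → quotient 44, remainder 19
22 ÷ 19 → quotient 1, remainder 3
19 ÷ 3 → quotient 6, remainder 1
3 ÷ 1 → quotient 3, remainder 0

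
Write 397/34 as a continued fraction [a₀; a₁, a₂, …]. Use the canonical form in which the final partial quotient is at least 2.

397 = 11·34 + 23, so a_0 = 11
34 = 1·23 + 11, so a_1 = 1
23 = 2·11 + 1, so a_2 = 2
11 = 11·1 + 0, so a_3 = 11

[11; 1, 2, 11]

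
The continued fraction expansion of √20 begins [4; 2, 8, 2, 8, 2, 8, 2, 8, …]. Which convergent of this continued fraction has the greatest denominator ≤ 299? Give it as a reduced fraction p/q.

161/36

a_0 = 4: 4/1  (≤ bound)
a_1 = 2: 9/2  (≤ bound)
a_2 = 8: 76/17  (≤ bound)
a_3 = 2: 161/36  (≤ bound)
a_4 = 8: 1364/305  (> 299, stop)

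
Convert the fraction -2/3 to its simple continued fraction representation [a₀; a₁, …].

[-1; 3]

Repeatedly divide and take the remainder:
-2 ÷ 3 → quotient -1, remainder 1
3 ÷ 1 → quotient 3, remainder 0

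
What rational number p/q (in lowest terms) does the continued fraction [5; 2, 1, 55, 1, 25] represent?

Start with 25.
1 + 1/(25/1) = 1 + 1/25 = 26/25
55 + 1/(26/25) = 55 + 25/26 = 1455/26
1 + 1/(1455/26) = 1 + 26/1455 = 1481/1455
2 + 1/(1481/1455) = 2 + 1455/1481 = 4417/1481
5 + 1/(4417/1481) = 5 + 1481/4417 = 23566/4417

23566/4417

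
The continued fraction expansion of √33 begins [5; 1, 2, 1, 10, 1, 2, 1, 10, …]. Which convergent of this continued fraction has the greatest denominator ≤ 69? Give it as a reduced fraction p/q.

a_0 = 5: 5/1  (≤ bound)
a_1 = 1: 6/1  (≤ bound)
a_2 = 2: 17/3  (≤ bound)
a_3 = 1: 23/4  (≤ bound)
a_4 = 10: 247/43  (≤ bound)
a_5 = 1: 270/47  (≤ bound)
a_6 = 2: 787/137  (> 69, stop)

270/47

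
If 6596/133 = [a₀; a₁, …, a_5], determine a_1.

1

Repeatedly divide and take the remainder:
6596 ÷ 133 → quotient 49, remainder 79
133 ÷ 79 → quotient 1, remainder 54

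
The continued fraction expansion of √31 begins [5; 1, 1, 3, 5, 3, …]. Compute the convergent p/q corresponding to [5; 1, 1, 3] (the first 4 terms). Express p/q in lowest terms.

Work from the innermost term outward:
Start with 3.
1 + 1/(3/1) = 1 + 1/3 = 4/3
1 + 1/(4/3) = 1 + 3/4 = 7/4
5 + 1/(7/4) = 5 + 4/7 = 39/7

39/7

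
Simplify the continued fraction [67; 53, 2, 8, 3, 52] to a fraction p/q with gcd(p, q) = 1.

Work from the innermost term outward:
Start with 52.
3 + 1/(52/1) = 3 + 1/52 = 157/52
8 + 1/(157/52) = 8 + 52/157 = 1308/157
2 + 1/(1308/157) = 2 + 157/1308 = 2773/1308
53 + 1/(2773/1308) = 53 + 1308/2773 = 148277/2773
67 + 1/(148277/2773) = 67 + 2773/148277 = 9937332/148277

9937332/148277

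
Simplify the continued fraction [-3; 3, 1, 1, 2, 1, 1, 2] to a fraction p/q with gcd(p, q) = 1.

a_0 = -3: -3/1
a_1 = 3: -8/3
a_2 = 1: -11/4
a_3 = 1: -19/7
a_4 = 2: -49/18
a_5 = 1: -68/25
a_6 = 1: -117/43
a_7 = 2: -302/111

-302/111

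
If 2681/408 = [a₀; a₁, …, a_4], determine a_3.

3

2681 = 6·408 + 233, so a_0 = 6
408 = 1·233 + 175, so a_1 = 1
233 = 1·175 + 58, so a_2 = 1
175 = 3·58 + 1, so a_3 = 3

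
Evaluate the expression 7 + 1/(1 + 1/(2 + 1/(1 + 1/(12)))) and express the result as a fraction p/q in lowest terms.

Use the convergent recurrence hₖ = aₖ·hₖ₋₁ + hₖ₋₂ (and likewise for the denominators kₖ):
a_0 = 7: 7/1
a_1 = 1: 8/1
a_2 = 2: 23/3
a_3 = 1: 31/4
a_4 = 12: 395/51

395/51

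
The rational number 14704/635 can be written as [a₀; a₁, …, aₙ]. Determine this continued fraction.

⌊14704/635⌋ = 23, remainder 99
⌊635/99⌋ = 6, remainder 41
⌊99/41⌋ = 2, remainder 17
⌊41/17⌋ = 2, remainder 7
⌊17/7⌋ = 2, remainder 3
⌊7/3⌋ = 2, remainder 1
⌊3/1⌋ = 3, remainder 0

[23; 6, 2, 2, 2, 2, 3]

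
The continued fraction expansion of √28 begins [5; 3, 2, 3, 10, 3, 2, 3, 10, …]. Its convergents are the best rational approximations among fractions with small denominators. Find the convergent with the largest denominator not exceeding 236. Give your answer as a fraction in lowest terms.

a_0 = 5: 5/1  (≤ bound)
a_1 = 3: 16/3  (≤ bound)
a_2 = 2: 37/7  (≤ bound)
a_3 = 3: 127/24  (≤ bound)
a_4 = 10: 1307/247  (> 236, stop)

127/24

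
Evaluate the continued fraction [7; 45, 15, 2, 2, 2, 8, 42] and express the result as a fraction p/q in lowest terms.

Start with 42.
8 + 1/(42/1) = 8 + 1/42 = 337/42
2 + 1/(337/42) = 2 + 42/337 = 716/337
2 + 1/(716/337) = 2 + 337/716 = 1769/716
2 + 1/(1769/716) = 2 + 716/1769 = 4254/1769
15 + 1/(4254/1769) = 15 + 1769/4254 = 65579/4254
45 + 1/(65579/4254) = 45 + 4254/65579 = 2955309/65579
7 + 1/(2955309/65579) = 7 + 65579/2955309 = 20752742/2955309

20752742/2955309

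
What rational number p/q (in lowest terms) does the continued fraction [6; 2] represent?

13/2

Starting at the tail and folding back:
Start with 2.
6 + 1/(2/1) = 6 + 1/2 = 13/2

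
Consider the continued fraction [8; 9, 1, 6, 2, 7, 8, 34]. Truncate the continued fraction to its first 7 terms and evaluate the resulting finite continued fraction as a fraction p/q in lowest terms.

72815/8988

Work from the innermost term outward:
Start with 8.
7 + 1/(8/1) = 7 + 1/8 = 57/8
2 + 1/(57/8) = 2 + 8/57 = 122/57
6 + 1/(122/57) = 6 + 57/122 = 789/122
1 + 1/(789/122) = 1 + 122/789 = 911/789
9 + 1/(911/789) = 9 + 789/911 = 8988/911
8 + 1/(8988/911) = 8 + 911/8988 = 72815/8988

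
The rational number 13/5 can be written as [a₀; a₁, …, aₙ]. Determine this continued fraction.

[2; 1, 1, 2]

Apply division with remainder until the remainder is 0:
13 ÷ 5 → quotient 2, remainder 3
5 ÷ 3 → quotient 1, remainder 2
3 ÷ 2 → quotient 1, remainder 1
2 ÷ 1 → quotient 2, remainder 0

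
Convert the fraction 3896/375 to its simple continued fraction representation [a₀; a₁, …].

[10; 2, 1, 1, 3, 6, 1, 2]

Run the Euclidean algorithm, recording each quotient:
3896 ÷ 375 → quotient 10, remainder 146
375 ÷ 146 → quotient 2, remainder 83
146 ÷ 83 → quotient 1, remainder 63
83 ÷ 63 → quotient 1, remainder 20
63 ÷ 20 → quotient 3, remainder 3
20 ÷ 3 → quotient 6, remainder 2
3 ÷ 2 → quotient 1, remainder 1
2 ÷ 1 → quotient 2, remainder 0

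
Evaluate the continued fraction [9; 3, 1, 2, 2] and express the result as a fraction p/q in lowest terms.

a_0 = 9: 9/1
a_1 = 3: 28/3
a_2 = 1: 37/4
a_3 = 2: 102/11
a_4 = 2: 241/26

241/26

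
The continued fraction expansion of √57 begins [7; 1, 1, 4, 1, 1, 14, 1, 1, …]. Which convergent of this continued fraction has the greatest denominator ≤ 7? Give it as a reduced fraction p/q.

List convergents until the denominator exceeds the bound:
a_0 = 7: 7/1  (≤ bound)
a_1 = 1: 8/1  (≤ bound)
a_2 = 1: 15/2  (≤ bound)
a_3 = 4: 68/9  (> 7, stop)

15/2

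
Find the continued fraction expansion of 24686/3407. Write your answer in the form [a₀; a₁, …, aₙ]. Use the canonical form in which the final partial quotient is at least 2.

[7; 4, 14, 5, 2, 1, 3]

Apply division with remainder until the remainder is 0:
24686 = 7·3407 + 837, so a_0 = 7
3407 = 4·837 + 59, so a_1 = 4
837 = 14·59 + 11, so a_2 = 14
59 = 5·11 + 4, so a_3 = 5
11 = 2·4 + 3, so a_4 = 2
4 = 1·3 + 1, so a_5 = 1
3 = 3·1 + 0, so a_6 = 3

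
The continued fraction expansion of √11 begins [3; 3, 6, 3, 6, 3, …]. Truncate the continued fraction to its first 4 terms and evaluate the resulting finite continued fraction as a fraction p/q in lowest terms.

Start with 3.
6 + 1/(3/1) = 6 + 1/3 = 19/3
3 + 1/(19/3) = 3 + 3/19 = 60/19
3 + 1/(60/19) = 3 + 19/60 = 199/60

199/60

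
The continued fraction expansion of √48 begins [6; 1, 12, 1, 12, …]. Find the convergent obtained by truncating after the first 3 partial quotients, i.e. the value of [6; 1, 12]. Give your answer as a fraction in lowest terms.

90/13

Start with 12.
1 + 1/(12/1) = 1 + 1/12 = 13/12
6 + 1/(13/12) = 6 + 12/13 = 90/13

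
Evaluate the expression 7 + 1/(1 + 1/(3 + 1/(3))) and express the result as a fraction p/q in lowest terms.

101/13

Start with 3.
3 + 1/(3/1) = 3 + 1/3 = 10/3
1 + 1/(10/3) = 1 + 3/10 = 13/10
7 + 1/(13/10) = 7 + 10/13 = 101/13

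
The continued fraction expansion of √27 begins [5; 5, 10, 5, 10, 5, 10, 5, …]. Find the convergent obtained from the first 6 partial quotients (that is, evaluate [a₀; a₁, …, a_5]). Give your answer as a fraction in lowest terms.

Start with 5.
10 + 1/(5/1) = 10 + 1/5 = 51/5
5 + 1/(51/5) = 5 + 5/51 = 260/51
10 + 1/(260/51) = 10 + 51/260 = 2651/260
5 + 1/(2651/260) = 5 + 260/2651 = 13515/2651
5 + 1/(13515/2651) = 5 + 2651/13515 = 70226/13515

70226/13515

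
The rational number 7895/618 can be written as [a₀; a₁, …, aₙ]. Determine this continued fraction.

7895 ÷ 618 → quotient 12, remainder 479
618 ÷ 479 → quotient 1, remainder 139
479 ÷ 139 → quotient 3, remainder 62
139 ÷ 62 → quotient 2, remainder 15
62 ÷ 15 → quotient 4, remainder 2
15 ÷ 2 → quotient 7, remainder 1
2 ÷ 1 → quotient 2, remainder 0

[12; 1, 3, 2, 4, 7, 2]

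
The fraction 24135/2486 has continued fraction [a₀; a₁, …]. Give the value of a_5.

51

Run the Euclidean algorithm, recording each quotient:
⌊24135/2486⌋ = 9, remainder 1761
⌊2486/1761⌋ = 1, remainder 725
⌊1761/725⌋ = 2, remainder 311
⌊725/311⌋ = 2, remainder 103
⌊311/103⌋ = 3, remainder 2
⌊103/2⌋ = 51, remainder 1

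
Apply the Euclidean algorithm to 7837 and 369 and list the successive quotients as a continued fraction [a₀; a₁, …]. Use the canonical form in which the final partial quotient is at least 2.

Run the Euclidean algorithm, recording each quotient:
7837 = 21·369 + 88, so a_0 = 21
369 = 4·88 + 17, so a_1 = 4
88 = 5·17 + 3, so a_2 = 5
17 = 5·3 + 2, so a_3 = 5
3 = 1·2 + 1, so a_4 = 1
2 = 2·1 + 0, so a_5 = 2

[21; 4, 5, 5, 1, 2]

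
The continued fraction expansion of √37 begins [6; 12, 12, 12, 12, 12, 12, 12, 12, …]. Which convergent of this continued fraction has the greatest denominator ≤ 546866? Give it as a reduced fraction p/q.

List convergents until the denominator exceeds the bound:
a_0 = 6: 6/1  (≤ bound)
a_1 = 12: 73/12  (≤ bound)
a_2 = 12: 882/145  (≤ bound)
a_3 = 12: 10657/1752  (≤ bound)
a_4 = 12: 128766/21169  (≤ bound)
a_5 = 12: 1555849/255780  (≤ bound)
a_6 = 12: 18798954/3090529  (> 546866, stop)

1555849/255780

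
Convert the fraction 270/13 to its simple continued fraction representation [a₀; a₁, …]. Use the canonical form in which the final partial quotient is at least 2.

270 = 20·13 + 10, so a_0 = 20
13 = 1·10 + 3, so a_1 = 1
10 = 3·3 + 1, so a_2 = 3
3 = 3·1 + 0, so a_3 = 3

[20; 1, 3, 3]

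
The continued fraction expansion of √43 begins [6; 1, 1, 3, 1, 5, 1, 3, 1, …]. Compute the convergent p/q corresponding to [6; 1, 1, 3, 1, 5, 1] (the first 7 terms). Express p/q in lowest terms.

400/61

a_0 = 6: 6/1
a_1 = 1: 7/1
a_2 = 1: 13/2
a_3 = 3: 46/7
a_4 = 1: 59/9
a_5 = 5: 341/52
a_6 = 1: 400/61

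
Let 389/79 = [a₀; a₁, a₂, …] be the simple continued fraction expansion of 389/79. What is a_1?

389 ÷ 79 → quotient 4, remainder 73
79 ÷ 73 → quotient 1, remainder 6

1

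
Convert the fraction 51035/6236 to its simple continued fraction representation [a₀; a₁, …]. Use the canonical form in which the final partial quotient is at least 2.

[8; 5, 2, 3, 2, 5, 13]

Apply division with remainder until the remainder is 0:
⌊51035/6236⌋ = 8, remainder 1147
⌊6236/1147⌋ = 5, remainder 501
⌊1147/501⌋ = 2, remainder 145
⌊501/145⌋ = 3, remainder 66
⌊145/66⌋ = 2, remainder 13
⌊66/13⌋ = 5, remainder 1
⌊13/1⌋ = 13, remainder 0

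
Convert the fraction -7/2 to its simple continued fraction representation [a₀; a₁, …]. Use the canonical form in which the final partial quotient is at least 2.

[-4; 2]

-7 ÷ 2 → quotient -4, remainder 1
2 ÷ 1 → quotient 2, remainder 0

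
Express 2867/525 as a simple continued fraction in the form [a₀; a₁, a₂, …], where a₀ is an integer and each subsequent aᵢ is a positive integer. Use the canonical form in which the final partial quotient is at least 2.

⌊2867/525⌋ = 5, remainder 242
⌊525/242⌋ = 2, remainder 41
⌊242/41⌋ = 5, remainder 37
⌊41/37⌋ = 1, remainder 4
⌊37/4⌋ = 9, remainder 1
⌊4/1⌋ = 4, remainder 0

[5; 2, 5, 1, 9, 4]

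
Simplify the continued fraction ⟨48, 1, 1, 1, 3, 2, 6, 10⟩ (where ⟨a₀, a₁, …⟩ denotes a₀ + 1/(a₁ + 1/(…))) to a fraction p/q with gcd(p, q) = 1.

Start with 10.
6 + 1/(10/1) = 6 + 1/10 = 61/10
2 + 1/(61/10) = 2 + 10/61 = 132/61
3 + 1/(132/61) = 3 + 61/132 = 457/132
1 + 1/(457/132) = 1 + 132/457 = 589/457
1 + 1/(589/457) = 1 + 457/589 = 1046/589
1 + 1/(1046/589) = 1 + 589/1046 = 1635/1046
48 + 1/(1635/1046) = 48 + 1046/1635 = 79526/1635

79526/1635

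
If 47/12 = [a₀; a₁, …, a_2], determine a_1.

1

⌊47/12⌋ = 3, remainder 11
⌊12/11⌋ = 1, remainder 1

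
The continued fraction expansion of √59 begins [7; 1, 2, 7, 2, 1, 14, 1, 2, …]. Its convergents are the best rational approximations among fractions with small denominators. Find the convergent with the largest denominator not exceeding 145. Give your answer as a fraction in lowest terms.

530/69

List convergents until the denominator exceeds the bound:
a_0 = 7: 7/1  (≤ bound)
a_1 = 1: 8/1  (≤ bound)
a_2 = 2: 23/3  (≤ bound)
a_3 = 7: 169/22  (≤ bound)
a_4 = 2: 361/47  (≤ bound)
a_5 = 1: 530/69  (≤ bound)
a_6 = 14: 7781/1013  (> 145, stop)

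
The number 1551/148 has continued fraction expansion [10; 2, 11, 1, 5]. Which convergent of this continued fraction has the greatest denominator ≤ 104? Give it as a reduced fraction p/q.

262/25

List convergents until the denominator exceeds the bound:
a_0 = 10: 10/1  (≤ bound)
a_1 = 2: 21/2  (≤ bound)
a_2 = 11: 241/23  (≤ bound)
a_3 = 1: 262/25  (≤ bound)
a_4 = 5: 1551/148  (> 104, stop)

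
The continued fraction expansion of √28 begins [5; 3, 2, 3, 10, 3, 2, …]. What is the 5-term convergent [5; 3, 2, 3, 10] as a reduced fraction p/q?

1307/247

a_0 = 5: 5/1
a_1 = 3: 16/3
a_2 = 2: 37/7
a_3 = 3: 127/24
a_4 = 10: 1307/247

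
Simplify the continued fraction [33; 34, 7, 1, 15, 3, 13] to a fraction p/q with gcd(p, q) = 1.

5843181/176909

Start with 13.
3 + 1/(13/1) = 3 + 1/13 = 40/13
15 + 1/(40/13) = 15 + 13/40 = 613/40
1 + 1/(613/40) = 1 + 40/613 = 653/613
7 + 1/(653/613) = 7 + 613/653 = 5184/653
34 + 1/(5184/653) = 34 + 653/5184 = 176909/5184
33 + 1/(176909/5184) = 33 + 5184/176909 = 5843181/176909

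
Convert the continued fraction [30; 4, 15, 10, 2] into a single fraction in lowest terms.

38987/1289

Use the convergent recurrence hₖ = aₖ·hₖ₋₁ + hₖ₋₂ (and likewise for the denominators kₖ):
a_0 = 30: 30/1
a_1 = 4: 121/4
a_2 = 15: 1845/61
a_3 = 10: 18571/614
a_4 = 2: 38987/1289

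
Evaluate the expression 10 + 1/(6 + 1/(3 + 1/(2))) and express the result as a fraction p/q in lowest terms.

447/44

a_0 = 10: 10/1
a_1 = 6: 61/6
a_2 = 3: 193/19
a_3 = 2: 447/44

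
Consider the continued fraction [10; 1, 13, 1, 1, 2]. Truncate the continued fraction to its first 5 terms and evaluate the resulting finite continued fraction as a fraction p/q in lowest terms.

317/29

Use the convergent recurrence hₖ = aₖ·hₖ₋₁ + hₖ₋₂ (and likewise for the denominators kₖ):
a_0 = 10: 10/1
a_1 = 1: 11/1
a_2 = 13: 153/14
a_3 = 1: 164/15
a_4 = 1: 317/29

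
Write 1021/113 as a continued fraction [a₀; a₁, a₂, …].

[9; 28, 4]

⌊1021/113⌋ = 9, remainder 4
⌊113/4⌋ = 28, remainder 1
⌊4/1⌋ = 4, remainder 0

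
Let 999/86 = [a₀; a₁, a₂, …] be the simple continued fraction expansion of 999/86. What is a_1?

1

⌊999/86⌋ = 11, remainder 53
⌊86/53⌋ = 1, remainder 33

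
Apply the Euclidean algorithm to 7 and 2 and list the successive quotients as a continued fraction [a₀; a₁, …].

Run the Euclidean algorithm, recording each quotient:
7 = 3·2 + 1, so a_0 = 3
2 = 2·1 + 0, so a_1 = 2

[3; 2]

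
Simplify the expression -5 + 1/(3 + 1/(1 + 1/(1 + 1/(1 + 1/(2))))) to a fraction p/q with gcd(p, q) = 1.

-137/29

a_0 = -5: -5/1
a_1 = 3: -14/3
a_2 = 1: -19/4
a_3 = 1: -33/7
a_4 = 1: -52/11
a_5 = 2: -137/29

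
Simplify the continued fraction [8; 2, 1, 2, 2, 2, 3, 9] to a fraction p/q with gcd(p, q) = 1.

12211/1459

Start with 9.
3 + 1/(9/1) = 3 + 1/9 = 28/9
2 + 1/(28/9) = 2 + 9/28 = 65/28
2 + 1/(65/28) = 2 + 28/65 = 158/65
2 + 1/(158/65) = 2 + 65/158 = 381/158
1 + 1/(381/158) = 1 + 158/381 = 539/381
2 + 1/(539/381) = 2 + 381/539 = 1459/539
8 + 1/(1459/539) = 8 + 539/1459 = 12211/1459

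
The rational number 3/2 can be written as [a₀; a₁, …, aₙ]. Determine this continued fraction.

⌊3/2⌋ = 1, remainder 1
⌊2/1⌋ = 2, remainder 0

[1; 2]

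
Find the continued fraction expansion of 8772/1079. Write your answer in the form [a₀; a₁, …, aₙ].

[8; 7, 1, 2, 2, 2, 2, 3]

8772 = 8·1079 + 140, so a_0 = 8
1079 = 7·140 + 99, so a_1 = 7
140 = 1·99 + 41, so a_2 = 1
99 = 2·41 + 17, so a_3 = 2
41 = 2·17 + 7, so a_4 = 2
17 = 2·7 + 3, so a_5 = 2
7 = 2·3 + 1, so a_6 = 2
3 = 3·1 + 0, so a_7 = 3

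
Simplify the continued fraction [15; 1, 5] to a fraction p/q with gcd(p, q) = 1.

95/6

Start with 5.
1 + 1/(5/1) = 1 + 1/5 = 6/5
15 + 1/(6/5) = 15 + 5/6 = 95/6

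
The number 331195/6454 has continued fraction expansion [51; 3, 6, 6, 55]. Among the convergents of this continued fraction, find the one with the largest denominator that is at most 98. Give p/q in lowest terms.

List convergents until the denominator exceeds the bound:
a_0 = 51: 51/1  (≤ bound)
a_1 = 3: 154/3  (≤ bound)
a_2 = 6: 975/19  (≤ bound)
a_3 = 6: 6004/117  (> 98, stop)

975/19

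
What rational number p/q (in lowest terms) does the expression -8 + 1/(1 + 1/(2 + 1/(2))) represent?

a_0 = -8: -8/1
a_1 = 1: -7/1
a_2 = 2: -22/3
a_3 = 2: -51/7

-51/7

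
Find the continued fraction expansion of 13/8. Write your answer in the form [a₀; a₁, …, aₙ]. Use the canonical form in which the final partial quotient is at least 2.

[1; 1, 1, 1, 2]

Run the Euclidean algorithm, recording each quotient:
13 = 1·8 + 5, so a_0 = 1
8 = 1·5 + 3, so a_1 = 1
5 = 1·3 + 2, so a_2 = 1
3 = 1·2 + 1, so a_3 = 1
2 = 2·1 + 0, so a_4 = 2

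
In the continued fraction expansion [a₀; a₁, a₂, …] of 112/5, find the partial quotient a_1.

2

⌊112/5⌋ = 22, remainder 2
⌊5/2⌋ = 2, remainder 1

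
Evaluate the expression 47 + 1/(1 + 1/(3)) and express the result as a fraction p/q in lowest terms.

191/4

a_0 = 47: 47/1
a_1 = 1: 48/1
a_2 = 3: 191/4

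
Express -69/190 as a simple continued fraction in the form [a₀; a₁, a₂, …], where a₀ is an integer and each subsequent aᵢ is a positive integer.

[-1; 1, 1, 1, 3, 17]

Apply division with remainder until the remainder is 0:
-69 = -1·190 + 121, so a_0 = -1
190 = 1·121 + 69, so a_1 = 1
121 = 1·69 + 52, so a_2 = 1
69 = 1·52 + 17, so a_3 = 1
52 = 3·17 + 1, so a_4 = 3
17 = 17·1 + 0, so a_5 = 17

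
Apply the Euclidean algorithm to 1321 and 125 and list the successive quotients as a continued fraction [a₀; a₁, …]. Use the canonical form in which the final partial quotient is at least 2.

Apply division with remainder until the remainder is 0:
1321 = 10·125 + 71, so a_0 = 10
125 = 1·71 + 54, so a_1 = 1
71 = 1·54 + 17, so a_2 = 1
54 = 3·17 + 3, so a_3 = 3
17 = 5·3 + 2, so a_4 = 5
3 = 1·2 + 1, so a_5 = 1
2 = 2·1 + 0, so a_6 = 2

[10; 1, 1, 3, 5, 1, 2]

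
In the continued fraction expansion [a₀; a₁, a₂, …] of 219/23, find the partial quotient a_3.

11

219 = 9·23 + 12, so a_0 = 9
23 = 1·12 + 11, so a_1 = 1
12 = 1·11 + 1, so a_2 = 1
11 = 11·1 + 0, so a_3 = 11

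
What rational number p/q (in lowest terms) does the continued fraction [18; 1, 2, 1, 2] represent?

206/11

Start with 2.
1 + 1/(2/1) = 1 + 1/2 = 3/2
2 + 1/(3/2) = 2 + 2/3 = 8/3
1 + 1/(8/3) = 1 + 3/8 = 11/8
18 + 1/(11/8) = 18 + 8/11 = 206/11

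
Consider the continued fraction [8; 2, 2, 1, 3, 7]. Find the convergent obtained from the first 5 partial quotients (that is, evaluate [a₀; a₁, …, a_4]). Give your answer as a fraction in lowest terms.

Use the convergent recurrence hₖ = aₖ·hₖ₋₁ + hₖ₋₂ (and likewise for the denominators kₖ):
a_0 = 8: 8/1
a_1 = 2: 17/2
a_2 = 2: 42/5
a_3 = 1: 59/7
a_4 = 3: 219/26

219/26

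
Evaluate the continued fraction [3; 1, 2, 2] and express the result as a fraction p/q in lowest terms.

26/7

Start with 2.
2 + 1/(2/1) = 2 + 1/2 = 5/2
1 + 1/(5/2) = 1 + 2/5 = 7/5
3 + 1/(7/5) = 3 + 5/7 = 26/7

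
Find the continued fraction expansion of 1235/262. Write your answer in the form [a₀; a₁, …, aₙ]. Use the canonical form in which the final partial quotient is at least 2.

1235 ÷ 262 → quotient 4, remainder 187
262 ÷ 187 → quotient 1, remainder 75
187 ÷ 75 → quotient 2, remainder 37
75 ÷ 37 → quotient 2, remainder 1
37 ÷ 1 → quotient 37, remainder 0

[4; 1, 2, 2, 37]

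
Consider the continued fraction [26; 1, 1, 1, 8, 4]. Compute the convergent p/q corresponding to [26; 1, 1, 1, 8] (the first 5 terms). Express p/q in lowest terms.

Compute successive convergents:
a_0 = 26: 26/1
a_1 = 1: 27/1
a_2 = 1: 53/2
a_3 = 1: 80/3
a_4 = 8: 693/26

693/26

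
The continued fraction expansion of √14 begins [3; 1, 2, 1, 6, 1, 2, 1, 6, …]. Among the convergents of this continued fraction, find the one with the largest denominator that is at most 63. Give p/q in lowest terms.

a_0 = 3: 3/1  (≤ bound)
a_1 = 1: 4/1  (≤ bound)
a_2 = 2: 11/3  (≤ bound)
a_3 = 1: 15/4  (≤ bound)
a_4 = 6: 101/27  (≤ bound)
a_5 = 1: 116/31  (≤ bound)
a_6 = 2: 333/89  (> 63, stop)

116/31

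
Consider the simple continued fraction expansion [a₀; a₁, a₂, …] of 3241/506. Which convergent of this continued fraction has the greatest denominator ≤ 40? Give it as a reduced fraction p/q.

237/37

a_0 = 6: 6/1  (≤ bound)
a_1 = 2: 13/2  (≤ bound)
a_2 = 2: 32/5  (≤ bound)
a_3 = 7: 237/37  (≤ bound)
a_4 = 2: 506/79  (> 40, stop)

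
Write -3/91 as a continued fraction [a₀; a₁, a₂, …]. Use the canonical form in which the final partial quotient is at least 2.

[-1; 1, 29, 3]

Repeatedly divide and take the remainder:
-3 ÷ 91 → quotient -1, remainder 88
91 ÷ 88 → quotient 1, remainder 3
88 ÷ 3 → quotient 29, remainder 1
3 ÷ 1 → quotient 3, remainder 0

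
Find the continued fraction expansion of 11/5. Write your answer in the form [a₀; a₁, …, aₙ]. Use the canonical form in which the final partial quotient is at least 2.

[2; 5]

Repeatedly divide and take the remainder:
11 ÷ 5 → quotient 2, remainder 1
5 ÷ 1 → quotient 5, remainder 0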